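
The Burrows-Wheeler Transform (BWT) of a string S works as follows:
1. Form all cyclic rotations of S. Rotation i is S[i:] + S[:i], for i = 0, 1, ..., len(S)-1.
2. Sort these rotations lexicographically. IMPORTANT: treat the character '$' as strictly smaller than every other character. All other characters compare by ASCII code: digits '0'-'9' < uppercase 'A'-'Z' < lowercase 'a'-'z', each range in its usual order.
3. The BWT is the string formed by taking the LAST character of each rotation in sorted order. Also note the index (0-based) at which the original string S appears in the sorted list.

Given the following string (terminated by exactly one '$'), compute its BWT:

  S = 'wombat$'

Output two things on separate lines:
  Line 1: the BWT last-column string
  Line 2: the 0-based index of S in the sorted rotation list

All 7 rotations (rotation i = S[i:]+S[:i]):
  rot[0] = wombat$
  rot[1] = ombat$w
  rot[2] = mbat$wo
  rot[3] = bat$wom
  rot[4] = at$womb
  rot[5] = t$womba
  rot[6] = $wombat
Sorted (with $ < everything):
  sorted[0] = $wombat  (last char: 't')
  sorted[1] = at$womb  (last char: 'b')
  sorted[2] = bat$wom  (last char: 'm')
  sorted[3] = mbat$wo  (last char: 'o')
  sorted[4] = ombat$w  (last char: 'w')
  sorted[5] = t$womba  (last char: 'a')
  sorted[6] = wombat$  (last char: '$')
Last column: tbmowa$
Original string S is at sorted index 6

Answer: tbmowa$
6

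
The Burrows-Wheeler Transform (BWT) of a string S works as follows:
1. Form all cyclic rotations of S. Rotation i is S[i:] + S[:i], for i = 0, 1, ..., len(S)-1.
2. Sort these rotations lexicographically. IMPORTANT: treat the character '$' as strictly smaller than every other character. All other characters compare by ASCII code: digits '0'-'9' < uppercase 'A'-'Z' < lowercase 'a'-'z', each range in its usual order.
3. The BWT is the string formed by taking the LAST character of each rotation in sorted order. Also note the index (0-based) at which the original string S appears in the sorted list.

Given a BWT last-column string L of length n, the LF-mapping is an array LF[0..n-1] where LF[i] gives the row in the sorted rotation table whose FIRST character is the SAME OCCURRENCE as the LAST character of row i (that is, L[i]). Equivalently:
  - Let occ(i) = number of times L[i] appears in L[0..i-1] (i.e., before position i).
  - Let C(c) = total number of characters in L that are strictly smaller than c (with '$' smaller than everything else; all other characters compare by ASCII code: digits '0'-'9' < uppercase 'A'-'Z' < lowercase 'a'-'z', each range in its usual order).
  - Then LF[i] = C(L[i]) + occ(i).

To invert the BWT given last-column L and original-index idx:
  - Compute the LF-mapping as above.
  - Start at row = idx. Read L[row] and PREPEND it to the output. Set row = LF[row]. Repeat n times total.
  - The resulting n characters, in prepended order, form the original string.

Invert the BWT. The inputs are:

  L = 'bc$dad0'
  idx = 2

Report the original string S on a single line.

Answer: ac0ddb$

Derivation:
LF mapping: 3 4 0 5 2 6 1
Walk LF starting at row 2, prepending L[row]:
  step 1: row=2, L[2]='$', prepend. Next row=LF[2]=0
  step 2: row=0, L[0]='b', prepend. Next row=LF[0]=3
  step 3: row=3, L[3]='d', prepend. Next row=LF[3]=5
  step 4: row=5, L[5]='d', prepend. Next row=LF[5]=6
  step 5: row=6, L[6]='0', prepend. Next row=LF[6]=1
  step 6: row=1, L[1]='c', prepend. Next row=LF[1]=4
  step 7: row=4, L[4]='a', prepend. Next row=LF[4]=2
Reversed output: ac0ddb$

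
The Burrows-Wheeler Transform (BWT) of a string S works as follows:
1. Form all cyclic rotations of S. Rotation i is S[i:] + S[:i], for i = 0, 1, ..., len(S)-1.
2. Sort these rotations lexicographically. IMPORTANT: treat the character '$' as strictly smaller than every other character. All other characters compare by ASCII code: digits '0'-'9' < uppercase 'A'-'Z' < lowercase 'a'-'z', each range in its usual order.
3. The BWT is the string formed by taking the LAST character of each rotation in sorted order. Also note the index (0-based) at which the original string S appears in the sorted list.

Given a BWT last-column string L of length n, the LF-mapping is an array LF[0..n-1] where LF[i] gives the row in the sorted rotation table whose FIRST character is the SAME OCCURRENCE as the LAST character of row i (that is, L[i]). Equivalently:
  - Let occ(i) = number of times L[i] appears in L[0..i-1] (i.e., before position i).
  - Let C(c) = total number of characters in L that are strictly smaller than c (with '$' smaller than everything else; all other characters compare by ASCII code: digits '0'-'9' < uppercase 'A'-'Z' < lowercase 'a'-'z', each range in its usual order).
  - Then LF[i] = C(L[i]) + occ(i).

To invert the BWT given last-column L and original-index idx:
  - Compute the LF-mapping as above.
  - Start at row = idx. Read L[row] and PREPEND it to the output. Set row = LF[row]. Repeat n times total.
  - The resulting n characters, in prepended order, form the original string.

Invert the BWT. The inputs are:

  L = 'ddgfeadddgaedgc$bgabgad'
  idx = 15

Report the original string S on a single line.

Answer: eagfagadbgdabedcdggddd$

Derivation:
LF mapping: 8 9 18 17 15 1 10 11 12 19 2 16 13 20 7 0 5 21 3 6 22 4 14
Walk LF starting at row 15, prepending L[row]:
  step 1: row=15, L[15]='$', prepend. Next row=LF[15]=0
  step 2: row=0, L[0]='d', prepend. Next row=LF[0]=8
  step 3: row=8, L[8]='d', prepend. Next row=LF[8]=12
  step 4: row=12, L[12]='d', prepend. Next row=LF[12]=13
  step 5: row=13, L[13]='g', prepend. Next row=LF[13]=20
  step 6: row=20, L[20]='g', prepend. Next row=LF[20]=22
  step 7: row=22, L[22]='d', prepend. Next row=LF[22]=14
  step 8: row=14, L[14]='c', prepend. Next row=LF[14]=7
  step 9: row=7, L[7]='d', prepend. Next row=LF[7]=11
  step 10: row=11, L[11]='e', prepend. Next row=LF[11]=16
  step 11: row=16, L[16]='b', prepend. Next row=LF[16]=5
  step 12: row=5, L[5]='a', prepend. Next row=LF[5]=1
  step 13: row=1, L[1]='d', prepend. Next row=LF[1]=9
  step 14: row=9, L[9]='g', prepend. Next row=LF[9]=19
  step 15: row=19, L[19]='b', prepend. Next row=LF[19]=6
  step 16: row=6, L[6]='d', prepend. Next row=LF[6]=10
  step 17: row=10, L[10]='a', prepend. Next row=LF[10]=2
  step 18: row=2, L[2]='g', prepend. Next row=LF[2]=18
  step 19: row=18, L[18]='a', prepend. Next row=LF[18]=3
  step 20: row=3, L[3]='f', prepend. Next row=LF[3]=17
  step 21: row=17, L[17]='g', prepend. Next row=LF[17]=21
  step 22: row=21, L[21]='a', prepend. Next row=LF[21]=4
  step 23: row=4, L[4]='e', prepend. Next row=LF[4]=15
Reversed output: eagfagadbgdabedcdggddd$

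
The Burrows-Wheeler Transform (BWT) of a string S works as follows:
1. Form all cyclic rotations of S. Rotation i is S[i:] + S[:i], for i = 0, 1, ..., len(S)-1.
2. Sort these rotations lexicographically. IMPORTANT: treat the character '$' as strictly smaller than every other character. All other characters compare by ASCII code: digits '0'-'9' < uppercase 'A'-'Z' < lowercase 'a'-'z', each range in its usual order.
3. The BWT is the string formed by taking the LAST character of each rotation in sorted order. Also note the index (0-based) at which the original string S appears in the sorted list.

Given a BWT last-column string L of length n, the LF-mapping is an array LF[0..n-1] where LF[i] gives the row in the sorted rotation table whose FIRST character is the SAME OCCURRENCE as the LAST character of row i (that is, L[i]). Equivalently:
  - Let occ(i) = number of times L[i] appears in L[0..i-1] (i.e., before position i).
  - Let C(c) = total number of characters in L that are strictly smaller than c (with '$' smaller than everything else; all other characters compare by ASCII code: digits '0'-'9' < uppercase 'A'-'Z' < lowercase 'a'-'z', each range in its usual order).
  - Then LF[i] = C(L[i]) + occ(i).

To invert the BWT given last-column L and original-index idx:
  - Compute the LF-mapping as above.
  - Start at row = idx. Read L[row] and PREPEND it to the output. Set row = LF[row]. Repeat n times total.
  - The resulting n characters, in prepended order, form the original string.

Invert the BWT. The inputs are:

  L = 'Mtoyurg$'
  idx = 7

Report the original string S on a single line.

Answer: yogurtM$

Derivation:
LF mapping: 1 5 3 7 6 4 2 0
Walk LF starting at row 7, prepending L[row]:
  step 1: row=7, L[7]='$', prepend. Next row=LF[7]=0
  step 2: row=0, L[0]='M', prepend. Next row=LF[0]=1
  step 3: row=1, L[1]='t', prepend. Next row=LF[1]=5
  step 4: row=5, L[5]='r', prepend. Next row=LF[5]=4
  step 5: row=4, L[4]='u', prepend. Next row=LF[4]=6
  step 6: row=6, L[6]='g', prepend. Next row=LF[6]=2
  step 7: row=2, L[2]='o', prepend. Next row=LF[2]=3
  step 8: row=3, L[3]='y', prepend. Next row=LF[3]=7
Reversed output: yogurtM$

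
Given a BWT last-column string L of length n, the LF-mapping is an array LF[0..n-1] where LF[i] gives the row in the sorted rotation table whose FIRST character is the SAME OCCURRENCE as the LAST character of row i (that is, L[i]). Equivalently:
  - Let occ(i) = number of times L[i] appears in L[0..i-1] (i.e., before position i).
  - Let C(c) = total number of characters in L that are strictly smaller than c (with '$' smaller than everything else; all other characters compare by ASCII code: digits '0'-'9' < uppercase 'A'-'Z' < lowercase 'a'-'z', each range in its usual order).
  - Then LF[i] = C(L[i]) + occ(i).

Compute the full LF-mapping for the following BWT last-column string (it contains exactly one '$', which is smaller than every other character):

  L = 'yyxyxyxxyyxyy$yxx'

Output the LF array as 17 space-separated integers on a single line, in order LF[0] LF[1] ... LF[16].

Char counts: '$':1, 'x':7, 'y':9
C (first-col start): C('$')=0, C('x')=1, C('y')=8
L[0]='y': occ=0, LF[0]=C('y')+0=8+0=8
L[1]='y': occ=1, LF[1]=C('y')+1=8+1=9
L[2]='x': occ=0, LF[2]=C('x')+0=1+0=1
L[3]='y': occ=2, LF[3]=C('y')+2=8+2=10
L[4]='x': occ=1, LF[4]=C('x')+1=1+1=2
L[5]='y': occ=3, LF[5]=C('y')+3=8+3=11
L[6]='x': occ=2, LF[6]=C('x')+2=1+2=3
L[7]='x': occ=3, LF[7]=C('x')+3=1+3=4
L[8]='y': occ=4, LF[8]=C('y')+4=8+4=12
L[9]='y': occ=5, LF[9]=C('y')+5=8+5=13
L[10]='x': occ=4, LF[10]=C('x')+4=1+4=5
L[11]='y': occ=6, LF[11]=C('y')+6=8+6=14
L[12]='y': occ=7, LF[12]=C('y')+7=8+7=15
L[13]='$': occ=0, LF[13]=C('$')+0=0+0=0
L[14]='y': occ=8, LF[14]=C('y')+8=8+8=16
L[15]='x': occ=5, LF[15]=C('x')+5=1+5=6
L[16]='x': occ=6, LF[16]=C('x')+6=1+6=7

Answer: 8 9 1 10 2 11 3 4 12 13 5 14 15 0 16 6 7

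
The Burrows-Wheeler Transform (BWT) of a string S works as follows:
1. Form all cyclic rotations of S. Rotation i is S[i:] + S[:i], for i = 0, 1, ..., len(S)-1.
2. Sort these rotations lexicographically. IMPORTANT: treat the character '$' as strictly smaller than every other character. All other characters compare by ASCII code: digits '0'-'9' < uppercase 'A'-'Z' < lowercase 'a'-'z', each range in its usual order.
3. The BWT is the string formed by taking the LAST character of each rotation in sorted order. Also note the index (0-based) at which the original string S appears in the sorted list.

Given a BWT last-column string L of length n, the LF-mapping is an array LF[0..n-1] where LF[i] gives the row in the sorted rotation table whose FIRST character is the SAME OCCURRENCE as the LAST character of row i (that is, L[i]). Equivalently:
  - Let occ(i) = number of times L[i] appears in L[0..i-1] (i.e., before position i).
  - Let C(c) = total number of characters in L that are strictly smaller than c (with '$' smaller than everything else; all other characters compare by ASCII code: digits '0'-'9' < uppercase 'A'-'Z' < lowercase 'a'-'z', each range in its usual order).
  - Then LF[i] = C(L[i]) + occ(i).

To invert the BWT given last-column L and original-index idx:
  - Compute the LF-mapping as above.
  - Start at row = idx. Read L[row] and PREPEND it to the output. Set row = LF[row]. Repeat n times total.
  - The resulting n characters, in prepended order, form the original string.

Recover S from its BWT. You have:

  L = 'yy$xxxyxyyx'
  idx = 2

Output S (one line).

LF mapping: 6 7 0 1 2 3 8 4 9 10 5
Walk LF starting at row 2, prepending L[row]:
  step 1: row=2, L[2]='$', prepend. Next row=LF[2]=0
  step 2: row=0, L[0]='y', prepend. Next row=LF[0]=6
  step 3: row=6, L[6]='y', prepend. Next row=LF[6]=8
  step 4: row=8, L[8]='y', prepend. Next row=LF[8]=9
  step 5: row=9, L[9]='y', prepend. Next row=LF[9]=10
  step 6: row=10, L[10]='x', prepend. Next row=LF[10]=5
  step 7: row=5, L[5]='x', prepend. Next row=LF[5]=3
  step 8: row=3, L[3]='x', prepend. Next row=LF[3]=1
  step 9: row=1, L[1]='y', prepend. Next row=LF[1]=7
  step 10: row=7, L[7]='x', prepend. Next row=LF[7]=4
  step 11: row=4, L[4]='x', prepend. Next row=LF[4]=2
Reversed output: xxyxxxyyyy$

Answer: xxyxxxyyyy$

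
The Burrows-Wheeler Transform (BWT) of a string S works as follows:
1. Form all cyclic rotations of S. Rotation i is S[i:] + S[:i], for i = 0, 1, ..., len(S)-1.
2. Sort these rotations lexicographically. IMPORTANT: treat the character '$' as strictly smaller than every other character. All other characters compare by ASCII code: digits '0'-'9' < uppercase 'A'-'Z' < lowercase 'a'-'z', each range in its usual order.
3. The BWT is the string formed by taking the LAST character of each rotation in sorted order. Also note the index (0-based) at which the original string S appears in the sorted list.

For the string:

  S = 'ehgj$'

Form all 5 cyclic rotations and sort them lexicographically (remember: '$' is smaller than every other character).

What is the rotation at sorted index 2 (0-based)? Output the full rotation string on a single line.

Answer: gj$eh

Derivation:
All 5 rotations (rotation i = S[i:]+S[:i]):
  rot[0] = ehgj$
  rot[1] = hgj$e
  rot[2] = gj$eh
  rot[3] = j$ehg
  rot[4] = $ehgj
Sorted (with $ < everything):
  sorted[0] = $ehgj
  sorted[1] = ehgj$
  sorted[2] = gj$eh
  sorted[3] = hgj$e
  sorted[4] = j$ehg
sorted[2] = gj$eh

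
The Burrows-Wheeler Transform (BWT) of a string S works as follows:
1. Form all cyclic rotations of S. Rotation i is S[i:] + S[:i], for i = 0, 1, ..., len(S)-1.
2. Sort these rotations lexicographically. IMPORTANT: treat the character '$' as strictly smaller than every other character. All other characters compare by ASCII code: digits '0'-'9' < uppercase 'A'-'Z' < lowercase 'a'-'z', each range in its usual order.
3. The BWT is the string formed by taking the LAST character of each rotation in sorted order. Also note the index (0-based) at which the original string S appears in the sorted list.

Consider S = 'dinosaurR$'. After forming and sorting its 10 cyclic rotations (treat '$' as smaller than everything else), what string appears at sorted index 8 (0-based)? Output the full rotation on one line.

All 10 rotations (rotation i = S[i:]+S[:i]):
  rot[0] = dinosaurR$
  rot[1] = inosaurR$d
  rot[2] = nosaurR$di
  rot[3] = osaurR$din
  rot[4] = saurR$dino
  rot[5] = aurR$dinos
  rot[6] = urR$dinosa
  rot[7] = rR$dinosau
  rot[8] = R$dinosaur
  rot[9] = $dinosaurR
Sorted (with $ < everything):
  sorted[0] = $dinosaurR
  sorted[1] = R$dinosaur
  sorted[2] = aurR$dinos
  sorted[3] = dinosaurR$
  sorted[4] = inosaurR$d
  sorted[5] = nosaurR$di
  sorted[6] = osaurR$din
  sorted[7] = rR$dinosau
  sorted[8] = saurR$dino
  sorted[9] = urR$dinosa
sorted[8] = saurR$dino

Answer: saurR$dino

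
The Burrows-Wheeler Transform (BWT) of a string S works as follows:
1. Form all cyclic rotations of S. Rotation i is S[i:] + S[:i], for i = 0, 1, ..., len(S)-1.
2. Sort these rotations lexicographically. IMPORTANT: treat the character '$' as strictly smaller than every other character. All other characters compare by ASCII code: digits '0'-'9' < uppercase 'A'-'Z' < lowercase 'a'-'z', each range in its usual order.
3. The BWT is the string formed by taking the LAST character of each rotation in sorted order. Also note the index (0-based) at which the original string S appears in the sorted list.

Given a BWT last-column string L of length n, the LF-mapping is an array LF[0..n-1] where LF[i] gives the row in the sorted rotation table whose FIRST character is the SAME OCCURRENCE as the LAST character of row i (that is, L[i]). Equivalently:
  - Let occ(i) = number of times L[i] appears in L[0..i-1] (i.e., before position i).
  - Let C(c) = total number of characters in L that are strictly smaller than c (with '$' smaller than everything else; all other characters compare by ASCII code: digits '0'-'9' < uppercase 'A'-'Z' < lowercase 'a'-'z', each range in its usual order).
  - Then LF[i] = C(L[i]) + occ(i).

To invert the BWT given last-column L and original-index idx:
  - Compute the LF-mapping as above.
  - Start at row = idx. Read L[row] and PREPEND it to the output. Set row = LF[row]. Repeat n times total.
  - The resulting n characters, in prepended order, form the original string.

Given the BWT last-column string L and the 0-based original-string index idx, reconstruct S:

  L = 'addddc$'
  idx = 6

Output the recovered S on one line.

LF mapping: 1 3 4 5 6 2 0
Walk LF starting at row 6, prepending L[row]:
  step 1: row=6, L[6]='$', prepend. Next row=LF[6]=0
  step 2: row=0, L[0]='a', prepend. Next row=LF[0]=1
  step 3: row=1, L[1]='d', prepend. Next row=LF[1]=3
  step 4: row=3, L[3]='d', prepend. Next row=LF[3]=5
  step 5: row=5, L[5]='c', prepend. Next row=LF[5]=2
  step 6: row=2, L[2]='d', prepend. Next row=LF[2]=4
  step 7: row=4, L[4]='d', prepend. Next row=LF[4]=6
Reversed output: ddcdda$

Answer: ddcdda$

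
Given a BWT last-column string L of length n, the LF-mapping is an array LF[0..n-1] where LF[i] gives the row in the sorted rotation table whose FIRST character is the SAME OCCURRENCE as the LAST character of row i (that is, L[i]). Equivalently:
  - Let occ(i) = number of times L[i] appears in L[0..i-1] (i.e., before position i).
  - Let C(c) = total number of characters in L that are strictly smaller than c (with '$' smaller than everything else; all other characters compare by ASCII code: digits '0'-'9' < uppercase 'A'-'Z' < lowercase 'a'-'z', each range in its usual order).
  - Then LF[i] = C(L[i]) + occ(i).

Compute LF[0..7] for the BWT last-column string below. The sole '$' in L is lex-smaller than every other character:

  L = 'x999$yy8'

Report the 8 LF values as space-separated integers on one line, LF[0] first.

Answer: 5 2 3 4 0 6 7 1

Derivation:
Char counts: '$':1, '8':1, '9':3, 'x':1, 'y':2
C (first-col start): C('$')=0, C('8')=1, C('9')=2, C('x')=5, C('y')=6
L[0]='x': occ=0, LF[0]=C('x')+0=5+0=5
L[1]='9': occ=0, LF[1]=C('9')+0=2+0=2
L[2]='9': occ=1, LF[2]=C('9')+1=2+1=3
L[3]='9': occ=2, LF[3]=C('9')+2=2+2=4
L[4]='$': occ=0, LF[4]=C('$')+0=0+0=0
L[5]='y': occ=0, LF[5]=C('y')+0=6+0=6
L[6]='y': occ=1, LF[6]=C('y')+1=6+1=7
L[7]='8': occ=0, LF[7]=C('8')+0=1+0=1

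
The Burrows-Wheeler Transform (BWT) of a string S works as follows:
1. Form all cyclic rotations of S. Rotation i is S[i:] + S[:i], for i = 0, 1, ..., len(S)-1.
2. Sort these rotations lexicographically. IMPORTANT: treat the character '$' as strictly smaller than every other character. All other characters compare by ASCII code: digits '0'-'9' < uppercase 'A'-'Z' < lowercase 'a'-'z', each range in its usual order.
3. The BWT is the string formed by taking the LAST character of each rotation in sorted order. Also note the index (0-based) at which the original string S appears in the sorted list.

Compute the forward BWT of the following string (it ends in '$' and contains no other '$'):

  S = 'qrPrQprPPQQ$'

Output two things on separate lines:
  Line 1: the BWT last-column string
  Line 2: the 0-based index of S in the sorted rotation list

Answer: QrPrQPrQ$pqP
8

Derivation:
All 12 rotations (rotation i = S[i:]+S[:i]):
  rot[0] = qrPrQprPPQQ$
  rot[1] = rPrQprPPQQ$q
  rot[2] = PrQprPPQQ$qr
  rot[3] = rQprPPQQ$qrP
  rot[4] = QprPPQQ$qrPr
  rot[5] = prPPQQ$qrPrQ
  rot[6] = rPPQQ$qrPrQp
  rot[7] = PPQQ$qrPrQpr
  rot[8] = PQQ$qrPrQprP
  rot[9] = QQ$qrPrQprPP
  rot[10] = Q$qrPrQprPPQ
  rot[11] = $qrPrQprPPQQ
Sorted (with $ < everything):
  sorted[0] = $qrPrQprPPQQ  (last char: 'Q')
  sorted[1] = PPQQ$qrPrQpr  (last char: 'r')
  sorted[2] = PQQ$qrPrQprP  (last char: 'P')
  sorted[3] = PrQprPPQQ$qr  (last char: 'r')
  sorted[4] = Q$qrPrQprPPQ  (last char: 'Q')
  sorted[5] = QQ$qrPrQprPP  (last char: 'P')
  sorted[6] = QprPPQQ$qrPr  (last char: 'r')
  sorted[7] = prPPQQ$qrPrQ  (last char: 'Q')
  sorted[8] = qrPrQprPPQQ$  (last char: '$')
  sorted[9] = rPPQQ$qrPrQp  (last char: 'p')
  sorted[10] = rPrQprPPQQ$q  (last char: 'q')
  sorted[11] = rQprPPQQ$qrP  (last char: 'P')
Last column: QrPrQPrQ$pqP
Original string S is at sorted index 8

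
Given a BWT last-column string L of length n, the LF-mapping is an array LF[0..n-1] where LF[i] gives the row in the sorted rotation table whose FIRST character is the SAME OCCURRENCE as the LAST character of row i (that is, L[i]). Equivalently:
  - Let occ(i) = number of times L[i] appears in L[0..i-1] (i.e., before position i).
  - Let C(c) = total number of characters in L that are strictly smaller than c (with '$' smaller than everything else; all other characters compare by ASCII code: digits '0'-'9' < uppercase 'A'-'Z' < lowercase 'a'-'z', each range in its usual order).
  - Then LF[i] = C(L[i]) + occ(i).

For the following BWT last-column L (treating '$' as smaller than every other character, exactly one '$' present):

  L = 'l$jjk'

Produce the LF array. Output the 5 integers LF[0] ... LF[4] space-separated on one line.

Answer: 4 0 1 2 3

Derivation:
Char counts: '$':1, 'j':2, 'k':1, 'l':1
C (first-col start): C('$')=0, C('j')=1, C('k')=3, C('l')=4
L[0]='l': occ=0, LF[0]=C('l')+0=4+0=4
L[1]='$': occ=0, LF[1]=C('$')+0=0+0=0
L[2]='j': occ=0, LF[2]=C('j')+0=1+0=1
L[3]='j': occ=1, LF[3]=C('j')+1=1+1=2
L[4]='k': occ=0, LF[4]=C('k')+0=3+0=3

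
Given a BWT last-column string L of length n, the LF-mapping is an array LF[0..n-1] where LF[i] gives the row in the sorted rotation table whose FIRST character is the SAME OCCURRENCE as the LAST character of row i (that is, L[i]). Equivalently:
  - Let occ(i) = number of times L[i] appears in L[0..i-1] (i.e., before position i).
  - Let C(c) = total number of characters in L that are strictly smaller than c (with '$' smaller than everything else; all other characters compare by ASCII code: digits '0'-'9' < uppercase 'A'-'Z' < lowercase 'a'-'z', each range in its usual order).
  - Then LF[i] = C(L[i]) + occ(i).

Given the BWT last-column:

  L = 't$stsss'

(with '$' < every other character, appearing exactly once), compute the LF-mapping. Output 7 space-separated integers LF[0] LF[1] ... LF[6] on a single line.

Char counts: '$':1, 's':4, 't':2
C (first-col start): C('$')=0, C('s')=1, C('t')=5
L[0]='t': occ=0, LF[0]=C('t')+0=5+0=5
L[1]='$': occ=0, LF[1]=C('$')+0=0+0=0
L[2]='s': occ=0, LF[2]=C('s')+0=1+0=1
L[3]='t': occ=1, LF[3]=C('t')+1=5+1=6
L[4]='s': occ=1, LF[4]=C('s')+1=1+1=2
L[5]='s': occ=2, LF[5]=C('s')+2=1+2=3
L[6]='s': occ=3, LF[6]=C('s')+3=1+3=4

Answer: 5 0 1 6 2 3 4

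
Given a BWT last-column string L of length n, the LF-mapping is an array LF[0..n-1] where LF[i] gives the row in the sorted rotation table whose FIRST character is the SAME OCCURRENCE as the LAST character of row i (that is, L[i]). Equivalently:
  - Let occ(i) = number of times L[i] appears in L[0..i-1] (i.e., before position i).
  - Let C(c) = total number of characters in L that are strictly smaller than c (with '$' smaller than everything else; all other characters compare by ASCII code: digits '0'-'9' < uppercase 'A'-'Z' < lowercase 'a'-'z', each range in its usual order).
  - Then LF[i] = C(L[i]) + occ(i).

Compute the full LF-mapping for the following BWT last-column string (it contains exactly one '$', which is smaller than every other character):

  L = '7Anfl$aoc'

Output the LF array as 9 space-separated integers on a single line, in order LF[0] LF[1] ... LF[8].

Answer: 1 2 7 5 6 0 3 8 4

Derivation:
Char counts: '$':1, '7':1, 'A':1, 'a':1, 'c':1, 'f':1, 'l':1, 'n':1, 'o':1
C (first-col start): C('$')=0, C('7')=1, C('A')=2, C('a')=3, C('c')=4, C('f')=5, C('l')=6, C('n')=7, C('o')=8
L[0]='7': occ=0, LF[0]=C('7')+0=1+0=1
L[1]='A': occ=0, LF[1]=C('A')+0=2+0=2
L[2]='n': occ=0, LF[2]=C('n')+0=7+0=7
L[3]='f': occ=0, LF[3]=C('f')+0=5+0=5
L[4]='l': occ=0, LF[4]=C('l')+0=6+0=6
L[5]='$': occ=0, LF[5]=C('$')+0=0+0=0
L[6]='a': occ=0, LF[6]=C('a')+0=3+0=3
L[7]='o': occ=0, LF[7]=C('o')+0=8+0=8
L[8]='c': occ=0, LF[8]=C('c')+0=4+0=4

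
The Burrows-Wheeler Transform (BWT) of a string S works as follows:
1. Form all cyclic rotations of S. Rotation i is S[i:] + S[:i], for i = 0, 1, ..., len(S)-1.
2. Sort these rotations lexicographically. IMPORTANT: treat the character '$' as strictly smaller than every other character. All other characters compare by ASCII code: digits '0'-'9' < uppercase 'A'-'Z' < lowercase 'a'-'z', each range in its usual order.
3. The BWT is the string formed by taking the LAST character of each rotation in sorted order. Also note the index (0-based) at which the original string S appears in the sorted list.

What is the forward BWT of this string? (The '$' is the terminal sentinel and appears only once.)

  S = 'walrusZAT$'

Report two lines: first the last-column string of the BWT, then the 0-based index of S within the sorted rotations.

All 10 rotations (rotation i = S[i:]+S[:i]):
  rot[0] = walrusZAT$
  rot[1] = alrusZAT$w
  rot[2] = lrusZAT$wa
  rot[3] = rusZAT$wal
  rot[4] = usZAT$walr
  rot[5] = sZAT$walru
  rot[6] = ZAT$walrus
  rot[7] = AT$walrusZ
  rot[8] = T$walrusZA
  rot[9] = $walrusZAT
Sorted (with $ < everything):
  sorted[0] = $walrusZAT  (last char: 'T')
  sorted[1] = AT$walrusZ  (last char: 'Z')
  sorted[2] = T$walrusZA  (last char: 'A')
  sorted[3] = ZAT$walrus  (last char: 's')
  sorted[4] = alrusZAT$w  (last char: 'w')
  sorted[5] = lrusZAT$wa  (last char: 'a')
  sorted[6] = rusZAT$wal  (last char: 'l')
  sorted[7] = sZAT$walru  (last char: 'u')
  sorted[8] = usZAT$walr  (last char: 'r')
  sorted[9] = walrusZAT$  (last char: '$')
Last column: TZAswalur$
Original string S is at sorted index 9

Answer: TZAswalur$
9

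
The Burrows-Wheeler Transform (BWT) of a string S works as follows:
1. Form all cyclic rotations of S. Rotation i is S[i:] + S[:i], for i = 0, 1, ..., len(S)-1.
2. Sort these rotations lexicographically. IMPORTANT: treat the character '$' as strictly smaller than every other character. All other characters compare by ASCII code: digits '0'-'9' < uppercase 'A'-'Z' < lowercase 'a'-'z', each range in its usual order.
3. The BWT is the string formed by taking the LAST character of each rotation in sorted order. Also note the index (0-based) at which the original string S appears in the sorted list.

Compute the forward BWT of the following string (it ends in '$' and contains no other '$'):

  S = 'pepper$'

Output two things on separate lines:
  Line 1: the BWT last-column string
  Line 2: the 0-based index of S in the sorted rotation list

All 7 rotations (rotation i = S[i:]+S[:i]):
  rot[0] = pepper$
  rot[1] = epper$p
  rot[2] = pper$pe
  rot[3] = per$pep
  rot[4] = er$pepp
  rot[5] = r$peppe
  rot[6] = $pepper
Sorted (with $ < everything):
  sorted[0] = $pepper  (last char: 'r')
  sorted[1] = epper$p  (last char: 'p')
  sorted[2] = er$pepp  (last char: 'p')
  sorted[3] = pepper$  (last char: '$')
  sorted[4] = per$pep  (last char: 'p')
  sorted[5] = pper$pe  (last char: 'e')
  sorted[6] = r$peppe  (last char: 'e')
Last column: rpp$pee
Original string S is at sorted index 3

Answer: rpp$pee
3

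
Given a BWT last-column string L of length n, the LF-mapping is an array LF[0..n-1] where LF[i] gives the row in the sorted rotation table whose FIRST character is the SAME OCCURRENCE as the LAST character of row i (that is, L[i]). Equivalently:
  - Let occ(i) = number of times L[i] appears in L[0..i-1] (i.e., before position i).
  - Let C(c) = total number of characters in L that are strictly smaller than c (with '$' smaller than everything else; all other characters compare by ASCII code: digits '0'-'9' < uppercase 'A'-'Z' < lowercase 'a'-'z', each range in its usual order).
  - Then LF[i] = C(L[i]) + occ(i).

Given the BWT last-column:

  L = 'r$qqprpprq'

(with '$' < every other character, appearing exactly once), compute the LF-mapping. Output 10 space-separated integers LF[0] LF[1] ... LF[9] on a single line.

Char counts: '$':1, 'p':3, 'q':3, 'r':3
C (first-col start): C('$')=0, C('p')=1, C('q')=4, C('r')=7
L[0]='r': occ=0, LF[0]=C('r')+0=7+0=7
L[1]='$': occ=0, LF[1]=C('$')+0=0+0=0
L[2]='q': occ=0, LF[2]=C('q')+0=4+0=4
L[3]='q': occ=1, LF[3]=C('q')+1=4+1=5
L[4]='p': occ=0, LF[4]=C('p')+0=1+0=1
L[5]='r': occ=1, LF[5]=C('r')+1=7+1=8
L[6]='p': occ=1, LF[6]=C('p')+1=1+1=2
L[7]='p': occ=2, LF[7]=C('p')+2=1+2=3
L[8]='r': occ=2, LF[8]=C('r')+2=7+2=9
L[9]='q': occ=2, LF[9]=C('q')+2=4+2=6

Answer: 7 0 4 5 1 8 2 3 9 6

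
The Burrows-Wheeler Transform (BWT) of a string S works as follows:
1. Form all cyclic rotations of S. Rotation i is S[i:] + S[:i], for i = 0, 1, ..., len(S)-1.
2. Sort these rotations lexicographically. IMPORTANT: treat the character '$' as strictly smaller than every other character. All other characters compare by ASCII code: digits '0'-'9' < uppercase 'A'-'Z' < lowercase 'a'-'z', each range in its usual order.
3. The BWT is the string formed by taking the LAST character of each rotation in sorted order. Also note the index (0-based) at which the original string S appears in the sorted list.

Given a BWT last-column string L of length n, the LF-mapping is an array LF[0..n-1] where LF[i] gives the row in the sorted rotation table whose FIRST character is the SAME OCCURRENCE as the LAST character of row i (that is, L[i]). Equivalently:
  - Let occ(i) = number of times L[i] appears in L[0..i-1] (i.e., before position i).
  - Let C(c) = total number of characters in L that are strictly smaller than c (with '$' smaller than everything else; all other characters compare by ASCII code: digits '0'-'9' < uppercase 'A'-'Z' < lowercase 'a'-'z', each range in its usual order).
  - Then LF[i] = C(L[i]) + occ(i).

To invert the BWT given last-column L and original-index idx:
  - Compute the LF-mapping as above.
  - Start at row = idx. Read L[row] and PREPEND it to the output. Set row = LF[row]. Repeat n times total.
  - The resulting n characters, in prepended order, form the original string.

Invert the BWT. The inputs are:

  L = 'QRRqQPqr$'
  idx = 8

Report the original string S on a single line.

Answer: rqqQRPRQ$

Derivation:
LF mapping: 2 4 5 6 3 1 7 8 0
Walk LF starting at row 8, prepending L[row]:
  step 1: row=8, L[8]='$', prepend. Next row=LF[8]=0
  step 2: row=0, L[0]='Q', prepend. Next row=LF[0]=2
  step 3: row=2, L[2]='R', prepend. Next row=LF[2]=5
  step 4: row=5, L[5]='P', prepend. Next row=LF[5]=1
  step 5: row=1, L[1]='R', prepend. Next row=LF[1]=4
  step 6: row=4, L[4]='Q', prepend. Next row=LF[4]=3
  step 7: row=3, L[3]='q', prepend. Next row=LF[3]=6
  step 8: row=6, L[6]='q', prepend. Next row=LF[6]=7
  step 9: row=7, L[7]='r', prepend. Next row=LF[7]=8
Reversed output: rqqQRPRQ$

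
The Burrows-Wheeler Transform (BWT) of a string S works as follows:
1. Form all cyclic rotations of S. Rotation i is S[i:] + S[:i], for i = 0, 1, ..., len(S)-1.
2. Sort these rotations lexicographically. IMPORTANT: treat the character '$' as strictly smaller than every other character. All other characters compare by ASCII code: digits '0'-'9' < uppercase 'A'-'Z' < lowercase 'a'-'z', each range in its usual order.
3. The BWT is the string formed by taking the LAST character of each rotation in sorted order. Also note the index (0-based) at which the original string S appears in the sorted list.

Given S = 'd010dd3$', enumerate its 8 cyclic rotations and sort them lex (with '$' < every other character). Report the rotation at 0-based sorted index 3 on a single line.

All 8 rotations (rotation i = S[i:]+S[:i]):
  rot[0] = d010dd3$
  rot[1] = 010dd3$d
  rot[2] = 10dd3$d0
  rot[3] = 0dd3$d01
  rot[4] = dd3$d010
  rot[5] = d3$d010d
  rot[6] = 3$d010dd
  rot[7] = $d010dd3
Sorted (with $ < everything):
  sorted[0] = $d010dd3
  sorted[1] = 010dd3$d
  sorted[2] = 0dd3$d01
  sorted[3] = 10dd3$d0
  sorted[4] = 3$d010dd
  sorted[5] = d010dd3$
  sorted[6] = d3$d010d
  sorted[7] = dd3$d010
sorted[3] = 10dd3$d0

Answer: 10dd3$d0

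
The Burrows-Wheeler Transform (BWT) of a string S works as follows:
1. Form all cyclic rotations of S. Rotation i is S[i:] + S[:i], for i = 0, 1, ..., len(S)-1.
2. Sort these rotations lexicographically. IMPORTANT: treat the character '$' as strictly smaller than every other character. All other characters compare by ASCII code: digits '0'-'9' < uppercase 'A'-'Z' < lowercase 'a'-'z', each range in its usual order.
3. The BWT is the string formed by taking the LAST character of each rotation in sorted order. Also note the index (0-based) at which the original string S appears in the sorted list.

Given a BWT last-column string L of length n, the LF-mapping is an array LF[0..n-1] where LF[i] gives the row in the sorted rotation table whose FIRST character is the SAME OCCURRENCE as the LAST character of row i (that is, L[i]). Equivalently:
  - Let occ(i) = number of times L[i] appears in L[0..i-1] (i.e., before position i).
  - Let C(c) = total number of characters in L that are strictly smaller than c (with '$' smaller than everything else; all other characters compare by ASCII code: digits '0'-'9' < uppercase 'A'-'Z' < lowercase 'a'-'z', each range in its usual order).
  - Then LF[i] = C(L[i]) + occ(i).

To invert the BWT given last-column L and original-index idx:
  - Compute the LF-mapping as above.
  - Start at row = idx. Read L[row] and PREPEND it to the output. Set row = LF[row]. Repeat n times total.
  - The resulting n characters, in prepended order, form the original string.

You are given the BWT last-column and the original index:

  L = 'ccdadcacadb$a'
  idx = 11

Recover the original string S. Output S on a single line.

Answer: dadccaacbdac$

Derivation:
LF mapping: 6 7 10 1 11 8 2 9 3 12 5 0 4
Walk LF starting at row 11, prepending L[row]:
  step 1: row=11, L[11]='$', prepend. Next row=LF[11]=0
  step 2: row=0, L[0]='c', prepend. Next row=LF[0]=6
  step 3: row=6, L[6]='a', prepend. Next row=LF[6]=2
  step 4: row=2, L[2]='d', prepend. Next row=LF[2]=10
  step 5: row=10, L[10]='b', prepend. Next row=LF[10]=5
  step 6: row=5, L[5]='c', prepend. Next row=LF[5]=8
  step 7: row=8, L[8]='a', prepend. Next row=LF[8]=3
  step 8: row=3, L[3]='a', prepend. Next row=LF[3]=1
  step 9: row=1, L[1]='c', prepend. Next row=LF[1]=7
  step 10: row=7, L[7]='c', prepend. Next row=LF[7]=9
  step 11: row=9, L[9]='d', prepend. Next row=LF[9]=12
  step 12: row=12, L[12]='a', prepend. Next row=LF[12]=4
  step 13: row=4, L[4]='d', prepend. Next row=LF[4]=11
Reversed output: dadccaacbdac$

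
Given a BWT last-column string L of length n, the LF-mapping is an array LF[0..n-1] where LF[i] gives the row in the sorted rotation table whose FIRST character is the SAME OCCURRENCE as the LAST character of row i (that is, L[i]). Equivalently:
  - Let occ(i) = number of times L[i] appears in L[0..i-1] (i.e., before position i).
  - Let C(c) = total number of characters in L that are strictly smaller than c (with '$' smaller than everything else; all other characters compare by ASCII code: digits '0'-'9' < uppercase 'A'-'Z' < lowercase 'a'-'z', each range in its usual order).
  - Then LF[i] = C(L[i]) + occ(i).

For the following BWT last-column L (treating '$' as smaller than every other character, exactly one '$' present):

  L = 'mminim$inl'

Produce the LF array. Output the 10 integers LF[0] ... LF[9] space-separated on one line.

Answer: 5 6 1 8 2 7 0 3 9 4

Derivation:
Char counts: '$':1, 'i':3, 'l':1, 'm':3, 'n':2
C (first-col start): C('$')=0, C('i')=1, C('l')=4, C('m')=5, C('n')=8
L[0]='m': occ=0, LF[0]=C('m')+0=5+0=5
L[1]='m': occ=1, LF[1]=C('m')+1=5+1=6
L[2]='i': occ=0, LF[2]=C('i')+0=1+0=1
L[3]='n': occ=0, LF[3]=C('n')+0=8+0=8
L[4]='i': occ=1, LF[4]=C('i')+1=1+1=2
L[5]='m': occ=2, LF[5]=C('m')+2=5+2=7
L[6]='$': occ=0, LF[6]=C('$')+0=0+0=0
L[7]='i': occ=2, LF[7]=C('i')+2=1+2=3
L[8]='n': occ=1, LF[8]=C('n')+1=8+1=9
L[9]='l': occ=0, LF[9]=C('l')+0=4+0=4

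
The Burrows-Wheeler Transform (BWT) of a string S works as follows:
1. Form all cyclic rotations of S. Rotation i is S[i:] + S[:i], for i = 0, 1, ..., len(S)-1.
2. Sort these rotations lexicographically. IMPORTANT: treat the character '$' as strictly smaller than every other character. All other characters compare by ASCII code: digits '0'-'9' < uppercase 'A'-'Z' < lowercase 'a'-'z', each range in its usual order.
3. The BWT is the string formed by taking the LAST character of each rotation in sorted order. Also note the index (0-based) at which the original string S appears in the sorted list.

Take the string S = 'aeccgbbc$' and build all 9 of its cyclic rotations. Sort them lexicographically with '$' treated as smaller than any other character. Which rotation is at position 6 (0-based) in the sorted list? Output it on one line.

All 9 rotations (rotation i = S[i:]+S[:i]):
  rot[0] = aeccgbbc$
  rot[1] = eccgbbc$a
  rot[2] = ccgbbc$ae
  rot[3] = cgbbc$aec
  rot[4] = gbbc$aecc
  rot[5] = bbc$aeccg
  rot[6] = bc$aeccgb
  rot[7] = c$aeccgbb
  rot[8] = $aeccgbbc
Sorted (with $ < everything):
  sorted[0] = $aeccgbbc
  sorted[1] = aeccgbbc$
  sorted[2] = bbc$aeccg
  sorted[3] = bc$aeccgb
  sorted[4] = c$aeccgbb
  sorted[5] = ccgbbc$ae
  sorted[6] = cgbbc$aec
  sorted[7] = eccgbbc$a
  sorted[8] = gbbc$aecc
sorted[6] = cgbbc$aec

Answer: cgbbc$aec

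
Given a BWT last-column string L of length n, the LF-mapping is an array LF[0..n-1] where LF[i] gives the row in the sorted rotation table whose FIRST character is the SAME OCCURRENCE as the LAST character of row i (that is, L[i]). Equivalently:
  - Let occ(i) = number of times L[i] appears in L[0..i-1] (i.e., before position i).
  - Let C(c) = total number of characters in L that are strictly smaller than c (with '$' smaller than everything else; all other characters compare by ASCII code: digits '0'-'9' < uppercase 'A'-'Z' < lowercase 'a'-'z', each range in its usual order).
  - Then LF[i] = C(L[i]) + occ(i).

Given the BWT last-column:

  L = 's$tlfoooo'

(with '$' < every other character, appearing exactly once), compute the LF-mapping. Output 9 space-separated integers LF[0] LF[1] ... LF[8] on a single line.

Char counts: '$':1, 'f':1, 'l':1, 'o':4, 's':1, 't':1
C (first-col start): C('$')=0, C('f')=1, C('l')=2, C('o')=3, C('s')=7, C('t')=8
L[0]='s': occ=0, LF[0]=C('s')+0=7+0=7
L[1]='$': occ=0, LF[1]=C('$')+0=0+0=0
L[2]='t': occ=0, LF[2]=C('t')+0=8+0=8
L[3]='l': occ=0, LF[3]=C('l')+0=2+0=2
L[4]='f': occ=0, LF[4]=C('f')+0=1+0=1
L[5]='o': occ=0, LF[5]=C('o')+0=3+0=3
L[6]='o': occ=1, LF[6]=C('o')+1=3+1=4
L[7]='o': occ=2, LF[7]=C('o')+2=3+2=5
L[8]='o': occ=3, LF[8]=C('o')+3=3+3=6

Answer: 7 0 8 2 1 3 4 5 6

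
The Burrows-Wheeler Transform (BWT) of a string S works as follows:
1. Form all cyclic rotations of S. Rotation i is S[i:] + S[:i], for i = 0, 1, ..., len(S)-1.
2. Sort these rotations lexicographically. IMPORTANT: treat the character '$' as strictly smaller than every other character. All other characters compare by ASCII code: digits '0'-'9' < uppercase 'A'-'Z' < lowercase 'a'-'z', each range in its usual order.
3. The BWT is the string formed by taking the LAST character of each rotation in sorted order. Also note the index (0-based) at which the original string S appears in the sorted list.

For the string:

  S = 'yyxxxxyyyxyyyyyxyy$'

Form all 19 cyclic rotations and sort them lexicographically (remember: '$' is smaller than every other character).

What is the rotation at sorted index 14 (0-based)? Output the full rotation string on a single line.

All 19 rotations (rotation i = S[i:]+S[:i]):
  rot[0] = yyxxxxyyyxyyyyyxyy$
  rot[1] = yxxxxyyyxyyyyyxyy$y
  rot[2] = xxxxyyyxyyyyyxyy$yy
  rot[3] = xxxyyyxyyyyyxyy$yyx
  rot[4] = xxyyyxyyyyyxyy$yyxx
  rot[5] = xyyyxyyyyyxyy$yyxxx
  rot[6] = yyyxyyyyyxyy$yyxxxx
  rot[7] = yyxyyyyyxyy$yyxxxxy
  rot[8] = yxyyyyyxyy$yyxxxxyy
  rot[9] = xyyyyyxyy$yyxxxxyyy
  rot[10] = yyyyyxyy$yyxxxxyyyx
  rot[11] = yyyyxyy$yyxxxxyyyxy
  rot[12] = yyyxyy$yyxxxxyyyxyy
  rot[13] = yyxyy$yyxxxxyyyxyyy
  rot[14] = yxyy$yyxxxxyyyxyyyy
  rot[15] = xyy$yyxxxxyyyxyyyyy
  rot[16] = yy$yyxxxxyyyxyyyyyx
  rot[17] = y$yyxxxxyyyxyyyyyxy
  rot[18] = $yyxxxxyyyxyyyyyxyy
Sorted (with $ < everything):
  sorted[0] = $yyxxxxyyyxyyyyyxyy
  sorted[1] = xxxxyyyxyyyyyxyy$yy
  sorted[2] = xxxyyyxyyyyyxyy$yyx
  sorted[3] = xxyyyxyyyyyxyy$yyxx
  sorted[4] = xyy$yyxxxxyyyxyyyyy
  sorted[5] = xyyyxyyyyyxyy$yyxxx
  sorted[6] = xyyyyyxyy$yyxxxxyyy
  sorted[7] = y$yyxxxxyyyxyyyyyxy
  sorted[8] = yxxxxyyyxyyyyyxyy$y
  sorted[9] = yxyy$yyxxxxyyyxyyyy
  sorted[10] = yxyyyyyxyy$yyxxxxyy
  sorted[11] = yy$yyxxxxyyyxyyyyyx
  sorted[12] = yyxxxxyyyxyyyyyxyy$
  sorted[13] = yyxyy$yyxxxxyyyxyyy
  sorted[14] = yyxyyyyyxyy$yyxxxxy
  sorted[15] = yyyxyy$yyxxxxyyyxyy
  sorted[16] = yyyxyyyyyxyy$yyxxxx
  sorted[17] = yyyyxyy$yyxxxxyyyxy
  sorted[18] = yyyyyxyy$yyxxxxyyyx
sorted[14] = yyxyyyyyxyy$yyxxxxy

Answer: yyxyyyyyxyy$yyxxxxy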